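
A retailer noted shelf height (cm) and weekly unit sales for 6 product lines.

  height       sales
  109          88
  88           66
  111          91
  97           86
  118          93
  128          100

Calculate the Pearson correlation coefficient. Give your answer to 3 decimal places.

n = 6, Σx = 651, Σy = 524, Σx² = 71663, Σy² = 46426, Σxy = 57617
nΣxy − ΣxΣy = 345702 − 341124 = 4578
nΣx² − (Σx)² = 429978 − 423801 = 6177; nΣy² − (Σy)² = 278556 − 274576 = 3980
r = 4578 / √(6177 × 3980) = 4578 / 4958.2719 ≈ 0.923

0.923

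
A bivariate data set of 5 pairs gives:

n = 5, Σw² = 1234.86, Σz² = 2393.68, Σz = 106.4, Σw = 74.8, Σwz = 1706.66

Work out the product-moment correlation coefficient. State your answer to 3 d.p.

r = (nΣwz − ΣwΣz) / √[(nΣw² − (Σw)²)(nΣz² − (Σz)²)]
Numerator: 5×1706.66 − 74.8×106.4 = 574.58
Denominator: √[(6174.3 − 5595.04)(11968.4 − 11320.96)] = √[579.26 × 647.44] = 612.4019
r = 574.58 / 612.4019 ≈ 0.938

0.938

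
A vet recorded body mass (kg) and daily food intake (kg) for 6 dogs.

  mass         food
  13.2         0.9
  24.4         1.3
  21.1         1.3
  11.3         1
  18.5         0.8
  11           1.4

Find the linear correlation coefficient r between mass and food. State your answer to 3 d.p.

0.205

n = 6, Σx = 99.5, Σy = 6.7, Σx² = 1805.75, Σy² = 7.79, Σxy = 112.53
nΣxy − ΣxΣy = 675.18 − 666.65 = 8.53
nΣx² − (Σx)² = 10834.5 − 9900.25 = 934.25; nΣy² − (Σy)² = 46.74 − 44.89 = 1.85
r = 8.53 / √(934.25 × 1.85) = 8.53 / 41.5736 ≈ 0.205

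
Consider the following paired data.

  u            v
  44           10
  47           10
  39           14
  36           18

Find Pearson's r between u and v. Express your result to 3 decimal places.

n = 4, Σu = 166, Σv = 52, Σu² = 6962, Σv² = 720, Σuv = 2104
nΣuv − ΣuΣv = 8416 − 8632 = -216
nΣu² − (Σu)² = 27848 − 27556 = 292; nΣv² − (Σv)² = 2880 − 2704 = 176
r = -216 / √(292 × 176) = -216 / 226.6980 ≈ -0.953

-0.953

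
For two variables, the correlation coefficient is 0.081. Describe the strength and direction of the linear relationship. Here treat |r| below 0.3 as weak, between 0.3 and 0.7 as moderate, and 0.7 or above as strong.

weak positive

r = 0.081 > 0 so the relationship is positive.
|r| = 0.081, which falls in the weak range.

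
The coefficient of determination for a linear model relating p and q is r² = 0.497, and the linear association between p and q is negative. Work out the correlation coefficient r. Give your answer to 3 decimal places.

-0.705

|r| = √0.497 = 0.705
The association is negative, so r = −0.705.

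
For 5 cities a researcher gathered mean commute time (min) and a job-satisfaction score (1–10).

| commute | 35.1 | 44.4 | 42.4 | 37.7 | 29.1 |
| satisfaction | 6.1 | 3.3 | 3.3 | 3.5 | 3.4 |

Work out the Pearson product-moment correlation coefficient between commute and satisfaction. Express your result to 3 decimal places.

n = 5, Σx = 188.7, Σy = 19.6, Σx² = 7269.23, Σy² = 82.8, Σxy = 731.44
nΣxy − ΣxΣy = 3657.2 − 3698.52 = -41.32
nΣx² − (Σx)² = 36346.15 − 35607.69 = 738.46; nΣy² − (Σy)² = 414 − 384.16 = 29.84
r = -41.32 / √(738.46 × 29.84) = -41.32 / 148.4441 ≈ -0.278

-0.278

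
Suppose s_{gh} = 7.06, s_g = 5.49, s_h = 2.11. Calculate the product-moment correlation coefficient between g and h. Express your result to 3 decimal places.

0.609

r = Cov(g,h) / (s_g · s_h) = 7.06 / (5.49 × 2.11)
  = 7.06 / 11.5839 ≈ 0.609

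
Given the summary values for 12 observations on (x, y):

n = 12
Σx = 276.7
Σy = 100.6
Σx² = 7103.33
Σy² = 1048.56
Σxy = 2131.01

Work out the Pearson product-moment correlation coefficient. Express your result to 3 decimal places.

r = (nΣxy − ΣxΣy) / √[(nΣx² − (Σx)²)(nΣy² − (Σy)²)]
Numerator: 12×2131.01 − 276.7×100.6 = -2263.9
Denominator: √[(85239.96 − 76562.89)(12582.72 − 10120.36)] = √[8677.07 × 2462.36] = 4622.3447
r = -2263.9 / 4622.3447 ≈ -0.490

-0.490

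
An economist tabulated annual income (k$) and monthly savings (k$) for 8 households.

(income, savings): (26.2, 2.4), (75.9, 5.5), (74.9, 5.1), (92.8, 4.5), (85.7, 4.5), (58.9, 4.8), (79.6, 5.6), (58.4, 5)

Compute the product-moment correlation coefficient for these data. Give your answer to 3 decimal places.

n = 8, Σx = 552.4, Σy = 37.4, Σx² = 41229.52, Σy² = 181.92, Σxy = 2686.05
nΣxy − ΣxΣy = 21488.4 − 20659.76 = 828.64
nΣx² − (Σx)² = 329836.16 − 305145.76 = 24690.4; nΣy² − (Σy)² = 1455.36 − 1398.76 = 56.6
r = 828.64 / √(24690.4 × 56.6) = 828.64 / 1182.1492 ≈ 0.701

0.701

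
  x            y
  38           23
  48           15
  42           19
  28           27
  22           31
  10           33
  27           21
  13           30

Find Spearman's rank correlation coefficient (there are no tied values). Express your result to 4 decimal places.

-0.9048

Rank x: 6, 8, 7, 5, 3, 1, 4, 2
Rank y: 4, 1, 2, 5, 7, 8, 3, 6
d = rank(x) − rank(y): 2, 7, 5, 0, -4, -7, 1, -4; Σd² = 160
ρ = 1 − 6Σd² / [n(n²−1)] = 1 − 6×160 / (8×63) = 1 − 960/504 ≈ -0.9048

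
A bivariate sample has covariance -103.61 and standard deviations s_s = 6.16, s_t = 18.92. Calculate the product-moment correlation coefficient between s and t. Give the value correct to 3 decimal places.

r = Cov(s,t) / (s_s · s_t) = -103.61 / (6.16 × 18.92)
  = -103.61 / 116.5472 ≈ -0.889

-0.889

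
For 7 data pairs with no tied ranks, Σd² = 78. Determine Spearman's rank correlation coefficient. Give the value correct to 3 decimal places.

ρ = 1 − 6Σd² / [n(n²−1)] = 1 − 6×78 / (7×48)
  = 1 − 468/336 = 1 − 1.3929 ≈ -0.393

-0.393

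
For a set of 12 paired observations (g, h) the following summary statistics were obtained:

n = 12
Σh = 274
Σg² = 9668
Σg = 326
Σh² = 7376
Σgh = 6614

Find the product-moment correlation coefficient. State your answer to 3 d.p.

-0.870

r = (nΣgh − ΣgΣh) / √[(nΣg² − (Σg)²)(nΣh² − (Σh)²)]
Numerator: 12×6614 − 326×274 = -9956
Denominator: √[(116016 − 106276)(88512 − 75076)] = √[9740 × 13436] = 11439.6958
r = -9956 / 11439.6958 ≈ -0.870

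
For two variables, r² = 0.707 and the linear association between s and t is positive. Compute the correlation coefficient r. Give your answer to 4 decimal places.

0.8408

|r| = √0.707 = 0.8408
The association is positive, so r = 0.8408.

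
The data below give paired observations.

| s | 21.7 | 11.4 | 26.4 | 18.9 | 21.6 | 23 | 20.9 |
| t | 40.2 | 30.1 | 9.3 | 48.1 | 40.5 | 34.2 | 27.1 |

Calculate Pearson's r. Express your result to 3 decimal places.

n = 7, Σs = 143.9, Σt = 229.5, Σs² = 3087.39, Σt² = 8466.45, Σst = 4597.88
nΣst − ΣsΣt = 32185.16 − 33025.05 = -839.89
nΣs² − (Σs)² = 21611.73 − 20707.21 = 904.52; nΣt² − (Σt)² = 59265.15 − 52670.25 = 6594.9
r = -839.89 / √(904.52 × 6594.9) = -839.89 / 2442.3798 ≈ -0.344

-0.344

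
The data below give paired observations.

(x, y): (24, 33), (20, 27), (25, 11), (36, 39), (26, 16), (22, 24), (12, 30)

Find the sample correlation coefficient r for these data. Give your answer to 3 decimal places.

0.172

n = 7, Σx = 165, Σy = 180, Σx² = 4201, Σy² = 5192, Σxy = 4315
nΣxy − ΣxΣy = 30205 − 29700 = 505
nΣx² − (Σx)² = 29407 − 27225 = 2182; nΣy² − (Σy)² = 36344 − 32400 = 3944
r = 505 / √(2182 × 3944) = 505 / 2933.5657 ≈ 0.172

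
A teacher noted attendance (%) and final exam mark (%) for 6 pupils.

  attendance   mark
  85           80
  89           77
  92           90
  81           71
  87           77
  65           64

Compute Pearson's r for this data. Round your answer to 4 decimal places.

0.8774

n = 6, Σx = 499, Σy = 459, Σx² = 41965, Σy² = 35495, Σxy = 38543
nΣxy − ΣxΣy = 231258 − 229041 = 2217
nΣx² − (Σx)² = 251790 − 249001 = 2789; nΣy² − (Σy)² = 212970 − 210681 = 2289
r = 2217 / √(2789 × 2289) = 2217 / 2526.6620 ≈ 0.8774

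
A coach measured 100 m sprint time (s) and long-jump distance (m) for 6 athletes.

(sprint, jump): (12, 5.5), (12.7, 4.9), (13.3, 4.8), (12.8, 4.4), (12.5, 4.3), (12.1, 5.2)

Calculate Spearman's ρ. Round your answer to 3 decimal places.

Rank sprint: 1, 4, 6, 5, 3, 2
Rank jump: 6, 4, 3, 2, 1, 5
d = rank(sprint) − rank(jump): -5, 0, 3, 3, 2, -3; Σd² = 56
ρ = 1 − 6Σd² / [n(n²−1)] = 1 − 6×56 / (6×35) = 1 − 336/210 ≈ -0.600

-0.600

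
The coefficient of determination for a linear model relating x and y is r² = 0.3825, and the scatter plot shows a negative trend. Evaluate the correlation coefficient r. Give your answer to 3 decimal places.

-0.618

|r| = √0.3825 = 0.618
The association is negative, so r = −0.618.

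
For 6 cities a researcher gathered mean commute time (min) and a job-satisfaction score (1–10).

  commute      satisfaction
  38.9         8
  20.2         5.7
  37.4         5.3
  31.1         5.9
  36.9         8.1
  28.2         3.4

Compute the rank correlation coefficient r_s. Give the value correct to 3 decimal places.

0.429

Rank commute: 6, 1, 5, 3, 4, 2
Rank satisfaction: 5, 3, 2, 4, 6, 1
d = rank(commute) − rank(satisfaction): 1, -2, 3, -1, -2, 1; Σd² = 20
ρ = 1 − 6Σd² / [n(n²−1)] = 1 − 6×20 / (6×35) = 1 − 120/210 ≈ 0.429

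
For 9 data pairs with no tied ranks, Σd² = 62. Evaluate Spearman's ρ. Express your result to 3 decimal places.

ρ = 1 − 6Σd² / [n(n²−1)] = 1 − 6×62 / (9×80)
  = 1 − 372/720 = 1 − 0.5167 ≈ 0.483

0.483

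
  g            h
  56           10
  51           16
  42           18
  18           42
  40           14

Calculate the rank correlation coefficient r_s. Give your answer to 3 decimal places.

-0.700

Rank g: 5, 4, 3, 1, 2
Rank h: 1, 3, 4, 5, 2
d = rank(g) − rank(h): 4, 1, -1, -4, 0; Σd² = 34
ρ = 1 − 6Σd² / [n(n²−1)] = 1 − 6×34 / (5×24) = 1 − 204/120 ≈ -0.700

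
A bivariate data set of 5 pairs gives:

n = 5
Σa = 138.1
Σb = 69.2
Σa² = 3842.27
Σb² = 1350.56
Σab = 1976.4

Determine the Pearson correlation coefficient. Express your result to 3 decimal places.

0.621

r = (nΣab − ΣaΣb) / √[(nΣa² − (Σa)²)(nΣb² − (Σb)²)]
Numerator: 5×1976.4 − 138.1×69.2 = 325.48
Denominator: √[(19211.35 − 19071.61)(6752.8 − 4788.64)] = √[139.74 × 1964.16] = 523.9005
r = 325.48 / 523.9005 ≈ 0.621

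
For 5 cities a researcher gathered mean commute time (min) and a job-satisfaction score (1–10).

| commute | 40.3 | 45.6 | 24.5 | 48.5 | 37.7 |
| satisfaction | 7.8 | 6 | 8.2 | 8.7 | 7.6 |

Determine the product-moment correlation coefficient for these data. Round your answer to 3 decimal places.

n = 5, Σx = 196.6, Σy = 38.3, Σx² = 8077.24, Σy² = 297.53, Σxy = 1497.31
nΣxy − ΣxΣy = 7486.55 − 7529.78 = -43.23
nΣx² − (Σx)² = 40386.2 − 38651.56 = 1734.64; nΣy² − (Σy)² = 1487.65 − 1466.89 = 20.76
r = -43.23 / √(1734.64 × 20.76) = -43.23 / 189.7660 ≈ -0.228

-0.228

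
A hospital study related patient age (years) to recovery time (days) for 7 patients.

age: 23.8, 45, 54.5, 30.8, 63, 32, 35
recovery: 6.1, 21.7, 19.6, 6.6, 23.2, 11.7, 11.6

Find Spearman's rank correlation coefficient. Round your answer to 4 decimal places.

0.9286

Rank age: 1, 5, 6, 2, 7, 3, 4
Rank recovery: 1, 6, 5, 2, 7, 4, 3
d = rank(age) − rank(recovery): 0, -1, 1, 0, 0, -1, 1; Σd² = 4
ρ = 1 − 6Σd² / [n(n²−1)] = 1 − 6×4 / (7×48) = 1 − 24/336 ≈ 0.9286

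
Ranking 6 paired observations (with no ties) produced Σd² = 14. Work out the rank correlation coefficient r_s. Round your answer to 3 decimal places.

0.600

ρ = 1 − 6Σd² / [n(n²−1)] = 1 − 6×14 / (6×35)
  = 1 − 84/210 = 1 − 0.4000 ≈ 0.600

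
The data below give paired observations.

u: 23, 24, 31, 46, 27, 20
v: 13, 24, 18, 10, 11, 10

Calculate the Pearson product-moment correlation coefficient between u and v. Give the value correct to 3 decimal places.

n = 6, Σu = 171, Σv = 86, Σu² = 5311, Σv² = 1390, Σuv = 2390
nΣuv − ΣuΣv = 14340 − 14706 = -366
nΣu² − (Σu)² = 31866 − 29241 = 2625; nΣv² − (Σv)² = 8340 − 7396 = 944
r = -366 / √(2625 × 944) = -366 / 1574.1664 ≈ -0.233

-0.233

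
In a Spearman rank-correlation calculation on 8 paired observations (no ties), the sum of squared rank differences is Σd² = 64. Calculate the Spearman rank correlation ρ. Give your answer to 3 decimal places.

0.238

ρ = 1 − 6Σd² / [n(n²−1)] = 1 − 6×64 / (8×63)
  = 1 − 384/504 = 1 − 0.7619 ≈ 0.238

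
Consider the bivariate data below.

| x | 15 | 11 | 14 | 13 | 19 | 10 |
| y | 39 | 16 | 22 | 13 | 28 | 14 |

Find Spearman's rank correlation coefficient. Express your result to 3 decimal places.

Rank x: 5, 2, 4, 3, 6, 1
Rank y: 6, 3, 4, 1, 5, 2
d = rank(x) − rank(y): -1, -1, 0, 2, 1, -1; Σd² = 8
ρ = 1 − 6Σd² / [n(n²−1)] = 1 − 6×8 / (6×35) = 1 − 48/210 ≈ 0.771

0.771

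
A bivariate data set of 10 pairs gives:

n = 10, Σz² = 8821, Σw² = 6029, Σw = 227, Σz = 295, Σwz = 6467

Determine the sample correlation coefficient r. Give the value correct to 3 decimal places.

r = (nΣwz − ΣwΣz) / √[(nΣw² − (Σw)²)(nΣz² − (Σz)²)]
Numerator: 10×6467 − 227×295 = -2295
Denominator: √[(60290 − 51529)(88210 − 87025)] = √[8761 × 1185] = 3222.0777
r = -2295 / 3222.0777 ≈ -0.712

-0.712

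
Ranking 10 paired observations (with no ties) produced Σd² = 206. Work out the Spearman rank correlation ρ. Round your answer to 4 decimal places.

-0.2485

ρ = 1 − 6Σd² / [n(n²−1)] = 1 − 6×206 / (10×99)
  = 1 − 1236/990 = 1 − 1.24848 ≈ -0.2485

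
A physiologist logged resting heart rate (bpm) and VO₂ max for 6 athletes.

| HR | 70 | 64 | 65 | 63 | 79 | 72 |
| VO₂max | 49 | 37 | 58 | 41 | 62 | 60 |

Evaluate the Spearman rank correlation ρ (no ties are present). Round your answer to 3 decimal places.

0.886

Rank HR: 4, 2, 3, 1, 6, 5
Rank VO₂max: 3, 1, 4, 2, 6, 5
d = rank(HR) − rank(VO₂max): 1, 1, -1, -1, 0, 0; Σd² = 4
ρ = 1 − 6Σd² / [n(n²−1)] = 1 − 6×4 / (6×35) = 1 − 24/210 ≈ 0.886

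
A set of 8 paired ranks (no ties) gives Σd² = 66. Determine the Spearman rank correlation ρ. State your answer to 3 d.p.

ρ = 1 − 6Σd² / [n(n²−1)] = 1 − 6×66 / (8×63)
  = 1 − 396/504 = 1 − 0.7857 ≈ 0.214

0.214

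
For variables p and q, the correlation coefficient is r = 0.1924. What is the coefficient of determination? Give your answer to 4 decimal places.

r² = (0.1924)² = 0.0370

0.0370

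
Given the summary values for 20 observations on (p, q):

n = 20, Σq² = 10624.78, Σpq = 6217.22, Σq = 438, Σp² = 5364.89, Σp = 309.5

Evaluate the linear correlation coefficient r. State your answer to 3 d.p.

r = (nΣpq − ΣpΣq) / √[(nΣp² − (Σp)²)(nΣq² − (Σq)²)]
Numerator: 20×6217.22 − 309.5×438 = -11216.6
Denominator: √[(107297.8 − 95790.25)(212495.6 − 191844)] = √[11507.55 × 20651.6] = 15415.8788
r = -11216.6 / 15415.8788 ≈ -0.728

-0.728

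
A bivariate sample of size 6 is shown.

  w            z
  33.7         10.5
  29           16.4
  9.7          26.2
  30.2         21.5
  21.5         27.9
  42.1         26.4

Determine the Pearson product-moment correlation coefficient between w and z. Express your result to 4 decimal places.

-0.3334

n = 6, Σw = 166.2, Σz = 128.9, Σw² = 5217.48, Σz² = 3003.27, Σwz = 3444.18
nΣwz − ΣwΣz = 20665.08 − 21423.18 = -758.1
nΣw² − (Σw)² = 31304.88 − 27622.44 = 3682.44; nΣz² − (Σz)² = 18019.62 − 16615.21 = 1404.41
r = -758.1 / √(3682.44 × 1404.41) = -758.1 / 2274.1274 ≈ -0.3334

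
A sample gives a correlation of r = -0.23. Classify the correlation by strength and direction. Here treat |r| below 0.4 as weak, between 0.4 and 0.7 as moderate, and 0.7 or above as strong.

r = -0.23 < 0 so the relationship is negative.
|r| = 0.23, which falls in the weak range.

weak negative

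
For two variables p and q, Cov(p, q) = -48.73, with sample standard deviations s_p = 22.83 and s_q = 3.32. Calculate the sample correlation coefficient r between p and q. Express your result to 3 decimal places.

-0.643

r = Cov(p,q) / (s_p · s_q) = -48.73 / (22.83 × 3.32)
  = -48.73 / 75.7956 ≈ -0.643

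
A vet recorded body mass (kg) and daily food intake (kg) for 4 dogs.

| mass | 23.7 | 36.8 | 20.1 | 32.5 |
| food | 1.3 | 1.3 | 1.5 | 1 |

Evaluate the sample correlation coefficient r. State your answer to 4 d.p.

n = 4, Σx = 113.1, Σy = 5.1, Σx² = 3376.19, Σy² = 6.63, Σxy = 141.3
nΣxy − ΣxΣy = 565.2 − 576.81 = -11.61
nΣx² − (Σx)² = 13504.76 − 12791.61 = 713.15; nΣy² − (Σy)² = 26.52 − 26.01 = 0.51
r = -11.61 / √(713.15 × 0.51) = -11.61 / 19.0711 ≈ -0.6088

-0.6088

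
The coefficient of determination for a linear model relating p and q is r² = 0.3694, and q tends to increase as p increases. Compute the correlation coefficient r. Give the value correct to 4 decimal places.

0.6078

|r| = √0.3694 = 0.6078
The association is positive, so r = 0.6078.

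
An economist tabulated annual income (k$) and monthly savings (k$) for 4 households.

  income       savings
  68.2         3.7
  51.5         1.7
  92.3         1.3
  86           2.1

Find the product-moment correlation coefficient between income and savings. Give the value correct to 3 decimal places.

-0.260

n = 4, Σx = 298, Σy = 8.8, Σx² = 23218.78, Σy² = 22.68, Σxy = 640.48
nΣxy − ΣxΣy = 2561.92 − 2622.4 = -60.48
nΣx² − (Σx)² = 92875.12 − 88804 = 4071.12; nΣy² − (Σy)² = 90.72 − 77.44 = 13.28
r = -60.48 / √(4071.12 × 13.28) = -60.48 / 232.5177 ≈ -0.260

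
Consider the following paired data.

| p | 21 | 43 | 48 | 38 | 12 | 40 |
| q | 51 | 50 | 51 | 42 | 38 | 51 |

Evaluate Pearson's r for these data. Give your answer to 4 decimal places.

0.5837

n = 6, Σp = 202, Σq = 283, Σp² = 7782, Σq² = 13511, Σpq = 9761
nΣpq − ΣpΣq = 58566 − 57166 = 1400
nΣp² − (Σp)² = 46692 − 40804 = 5888; nΣq² − (Σq)² = 81066 − 80089 = 977
r = 1400 / √(5888 × 977) = 1400 / 2398.4528 ≈ 0.5837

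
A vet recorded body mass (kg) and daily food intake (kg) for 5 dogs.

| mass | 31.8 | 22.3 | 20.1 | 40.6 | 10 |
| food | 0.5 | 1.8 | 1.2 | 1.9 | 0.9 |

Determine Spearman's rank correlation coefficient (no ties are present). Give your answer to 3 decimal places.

0.400

Rank mass: 4, 3, 2, 5, 1
Rank food: 1, 4, 3, 5, 2
d = rank(mass) − rank(food): 3, -1, -1, 0, -1; Σd² = 12
ρ = 1 − 6Σd² / [n(n²−1)] = 1 − 6×12 / (5×24) = 1 − 72/120 ≈ 0.400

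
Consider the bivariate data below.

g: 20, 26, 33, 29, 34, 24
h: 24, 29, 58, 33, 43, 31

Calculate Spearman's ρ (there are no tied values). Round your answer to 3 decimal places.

Rank g: 1, 3, 5, 4, 6, 2
Rank h: 1, 2, 6, 4, 5, 3
d = rank(g) − rank(h): 0, 1, -1, 0, 1, -1; Σd² = 4
ρ = 1 − 6Σd² / [n(n²−1)] = 1 − 6×4 / (6×35) = 1 − 24/210 ≈ 0.886

0.886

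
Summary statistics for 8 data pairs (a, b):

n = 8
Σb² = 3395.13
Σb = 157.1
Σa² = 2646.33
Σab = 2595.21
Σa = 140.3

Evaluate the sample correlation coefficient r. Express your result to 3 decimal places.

-0.666

r = (nΣab − ΣaΣb) / √[(nΣa² − (Σa)²)(nΣb² − (Σb)²)]
Numerator: 8×2595.21 − 140.3×157.1 = -1279.45
Denominator: √[(21170.64 − 19684.09)(27161.04 − 24680.41)] = √[1486.55 × 2480.63] = 1920.3074
r = -1279.45 / 1920.3074 ≈ -0.666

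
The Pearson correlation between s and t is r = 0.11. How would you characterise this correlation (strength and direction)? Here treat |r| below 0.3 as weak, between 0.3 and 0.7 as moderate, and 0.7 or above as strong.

r = 0.11 > 0 so the relationship is positive.
|r| = 0.11, which falls in the weak range.

weak positive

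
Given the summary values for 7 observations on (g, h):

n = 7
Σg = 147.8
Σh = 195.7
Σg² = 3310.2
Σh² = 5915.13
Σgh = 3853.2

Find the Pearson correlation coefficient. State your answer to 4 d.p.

r = (nΣgh − ΣgΣh) / √[(nΣg² − (Σg)²)(nΣh² − (Σh)²)]
Numerator: 7×3853.2 − 147.8×195.7 = -1952.06
Denominator: √[(23171.4 − 21844.84)(41405.91 − 38298.49)] = √[1326.56 × 3107.42] = 2030.3150
r = -1952.06 / 2030.3150 ≈ -0.9615

-0.9615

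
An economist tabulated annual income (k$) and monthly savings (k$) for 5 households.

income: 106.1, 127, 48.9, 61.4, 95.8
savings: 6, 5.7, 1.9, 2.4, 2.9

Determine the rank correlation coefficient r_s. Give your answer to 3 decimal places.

Rank income: 4, 5, 1, 2, 3
Rank savings: 5, 4, 1, 2, 3
d = rank(income) − rank(savings): -1, 1, 0, 0, 0; Σd² = 2
ρ = 1 − 6Σd² / [n(n²−1)] = 1 − 6×2 / (5×24) = 1 − 12/120 ≈ 0.900

0.900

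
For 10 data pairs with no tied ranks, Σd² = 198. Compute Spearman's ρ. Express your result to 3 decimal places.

-0.200

ρ = 1 − 6Σd² / [n(n²−1)] = 1 − 6×198 / (10×99)
  = 1 − 1188/990 = 1 − 1.2000 ≈ -0.200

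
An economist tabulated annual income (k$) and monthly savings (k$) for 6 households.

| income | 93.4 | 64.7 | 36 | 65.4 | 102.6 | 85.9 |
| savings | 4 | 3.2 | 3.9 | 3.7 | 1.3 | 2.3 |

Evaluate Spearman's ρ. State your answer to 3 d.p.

Rank income: 5, 2, 1, 3, 6, 4
Rank savings: 6, 3, 5, 4, 1, 2
d = rank(income) − rank(savings): -1, -1, -4, -1, 5, 2; Σd² = 48
ρ = 1 − 6Σd² / [n(n²−1)] = 1 − 6×48 / (6×35) = 1 − 288/210 ≈ -0.371

-0.371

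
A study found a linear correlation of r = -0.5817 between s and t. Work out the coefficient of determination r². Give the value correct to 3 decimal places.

r² = (-0.5817)² = 0.338

0.338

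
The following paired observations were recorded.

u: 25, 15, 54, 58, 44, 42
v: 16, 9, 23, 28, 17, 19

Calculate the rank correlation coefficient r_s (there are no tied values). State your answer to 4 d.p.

Rank u: 2, 1, 5, 6, 4, 3
Rank v: 2, 1, 5, 6, 3, 4
d = rank(u) − rank(v): 0, 0, 0, 0, 1, -1; Σd² = 2
ρ = 1 − 6Σd² / [n(n²−1)] = 1 − 6×2 / (6×35) = 1 − 12/210 ≈ 0.9429

0.9429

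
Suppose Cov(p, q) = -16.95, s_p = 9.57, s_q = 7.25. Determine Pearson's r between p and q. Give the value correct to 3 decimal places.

r = Cov(p,q) / (s_p · s_q) = -16.95 / (9.57 × 7.25)
  = -16.95 / 69.3825 ≈ -0.244

-0.244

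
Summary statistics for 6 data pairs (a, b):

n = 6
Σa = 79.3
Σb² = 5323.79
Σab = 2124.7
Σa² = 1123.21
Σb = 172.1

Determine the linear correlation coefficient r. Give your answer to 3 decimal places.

r = (nΣab − ΣaΣb) / √[(nΣa² − (Σa)²)(nΣb² − (Σb)²)]
Numerator: 6×2124.7 − 79.3×172.1 = -899.33
Denominator: √[(6739.26 − 6288.49)(31942.74 − 29618.41)] = √[450.77 × 2324.33] = 1023.5909
r = -899.33 / 1023.5909 ≈ -0.879

-0.879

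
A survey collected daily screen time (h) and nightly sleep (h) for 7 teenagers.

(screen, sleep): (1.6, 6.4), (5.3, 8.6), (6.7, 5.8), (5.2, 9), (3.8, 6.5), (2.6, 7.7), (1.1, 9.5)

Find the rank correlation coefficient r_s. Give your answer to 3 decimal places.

-0.357

Rank screen: 2, 6, 7, 5, 4, 3, 1
Rank sleep: 2, 5, 1, 6, 3, 4, 7
d = rank(screen) − rank(sleep): 0, 1, 6, -1, 1, -1, -6; Σd² = 76
ρ = 1 − 6Σd² / [n(n²−1)] = 1 − 6×76 / (7×48) = 1 − 456/336 ≈ -0.357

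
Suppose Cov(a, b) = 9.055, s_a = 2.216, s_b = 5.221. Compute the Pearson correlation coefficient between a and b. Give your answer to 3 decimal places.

0.783

r = Cov(a,b) / (s_a · s_b) = 9.055 / (2.216 × 5.221)
  = 9.055 / 11.5697 ≈ 0.783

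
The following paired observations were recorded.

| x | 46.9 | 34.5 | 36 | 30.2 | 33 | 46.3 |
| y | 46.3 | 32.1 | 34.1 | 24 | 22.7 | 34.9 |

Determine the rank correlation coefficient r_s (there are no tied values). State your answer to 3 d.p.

0.943

Rank x: 6, 3, 4, 1, 2, 5
Rank y: 6, 3, 4, 2, 1, 5
d = rank(x) − rank(y): 0, 0, 0, -1, 1, 0; Σd² = 2
ρ = 1 − 6Σd² / [n(n²−1)] = 1 − 6×2 / (6×35) = 1 − 12/210 ≈ 0.943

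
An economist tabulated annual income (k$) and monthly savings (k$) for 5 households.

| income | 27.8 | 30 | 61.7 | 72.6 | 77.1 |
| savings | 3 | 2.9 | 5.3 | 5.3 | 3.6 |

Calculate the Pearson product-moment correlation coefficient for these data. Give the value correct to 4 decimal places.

0.6896

n = 5, Σx = 269.2, Σy = 20.1, Σx² = 16694.9, Σy² = 86.55, Σxy = 1159.75
nΣxy − ΣxΣy = 5798.75 − 5410.92 = 387.83
nΣx² − (Σx)² = 83474.5 − 72468.64 = 11005.86; nΣy² − (Σy)² = 432.75 − 404.01 = 28.74
r = 387.83 / √(11005.86 × 28.74) = 387.83 / 562.4130 ≈ 0.6896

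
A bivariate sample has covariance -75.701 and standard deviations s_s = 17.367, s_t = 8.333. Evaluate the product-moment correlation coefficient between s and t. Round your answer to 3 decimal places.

r = Cov(s,t) / (s_s · s_t) = -75.701 / (17.367 × 8.333)
  = -75.701 / 144.7192 ≈ -0.523

-0.523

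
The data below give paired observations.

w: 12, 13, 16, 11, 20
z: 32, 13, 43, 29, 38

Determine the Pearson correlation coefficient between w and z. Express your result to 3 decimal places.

n = 5, Σw = 72, Σz = 155, Σw² = 1090, Σz² = 5327, Σwz = 2320
nΣwz − ΣwΣz = 11600 − 11160 = 440
nΣw² − (Σw)² = 5450 − 5184 = 266; nΣz² − (Σz)² = 26635 − 24025 = 2610
r = 440 / √(266 × 2610) = 440 / 833.2227 ≈ 0.528

0.528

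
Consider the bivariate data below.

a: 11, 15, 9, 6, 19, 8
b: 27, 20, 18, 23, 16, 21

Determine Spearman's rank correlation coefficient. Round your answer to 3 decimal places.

Rank a: 4, 5, 3, 1, 6, 2
Rank b: 6, 3, 2, 5, 1, 4
d = rank(a) − rank(b): -2, 2, 1, -4, 5, -2; Σd² = 54
ρ = 1 − 6Σd² / [n(n²−1)] = 1 − 6×54 / (6×35) = 1 − 324/210 ≈ -0.543

-0.543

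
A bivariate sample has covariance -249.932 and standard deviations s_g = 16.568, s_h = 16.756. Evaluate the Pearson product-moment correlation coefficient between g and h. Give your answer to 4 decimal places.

r = Cov(g,h) / (s_g · s_h) = -249.932 / (16.568 × 16.756)
  = -249.932 / 277.6134 ≈ -0.9003

-0.9003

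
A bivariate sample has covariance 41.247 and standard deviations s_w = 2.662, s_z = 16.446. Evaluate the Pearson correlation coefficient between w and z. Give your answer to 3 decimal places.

r = Cov(w,z) / (s_w · s_z) = 41.247 / (2.662 × 16.446)
  = 41.247 / 43.7793 ≈ 0.942

0.942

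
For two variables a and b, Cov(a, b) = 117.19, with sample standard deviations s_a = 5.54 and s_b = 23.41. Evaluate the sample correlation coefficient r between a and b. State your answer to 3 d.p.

0.904

r = Cov(a,b) / (s_a · s_b) = 117.19 / (5.54 × 23.41)
  = 117.19 / 129.6914 ≈ 0.904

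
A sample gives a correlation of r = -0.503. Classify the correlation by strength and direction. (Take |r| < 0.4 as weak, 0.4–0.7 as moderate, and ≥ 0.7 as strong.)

r = -0.503 < 0 so the relationship is negative.
|r| = 0.503, which falls in the moderate range.

moderate negative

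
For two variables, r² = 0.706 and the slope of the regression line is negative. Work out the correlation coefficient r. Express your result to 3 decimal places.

-0.840

|r| = √0.706 = 0.840
The association is negative, so r = −0.840.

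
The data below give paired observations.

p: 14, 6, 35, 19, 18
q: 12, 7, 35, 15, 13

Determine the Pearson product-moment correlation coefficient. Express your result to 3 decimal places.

0.972

n = 5, Σp = 92, Σq = 82, Σp² = 2142, Σq² = 1812, Σpq = 1954
nΣpq − ΣpΣq = 9770 − 7544 = 2226
nΣp² − (Σp)² = 10710 − 8464 = 2246; nΣq² − (Σq)² = 9060 − 6724 = 2336
r = 2226 / √(2246 × 2336) = 2226 / 2290.5580 ≈ 0.972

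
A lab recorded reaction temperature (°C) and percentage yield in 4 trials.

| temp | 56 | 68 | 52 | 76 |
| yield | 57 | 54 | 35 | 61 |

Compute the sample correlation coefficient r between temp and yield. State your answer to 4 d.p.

n = 4, Σx = 252, Σy = 207, Σx² = 16240, Σy² = 11111, Σxy = 13320
nΣxy − ΣxΣy = 53280 − 52164 = 1116
nΣx² − (Σx)² = 64960 − 63504 = 1456; nΣy² − (Σy)² = 44444 − 42849 = 1595
r = 1116 / √(1456 × 1595) = 1116 / 1523.9160 ≈ 0.7323

0.7323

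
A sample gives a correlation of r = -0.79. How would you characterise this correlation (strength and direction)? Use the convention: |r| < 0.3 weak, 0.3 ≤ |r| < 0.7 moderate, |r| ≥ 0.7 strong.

strong negative

r = -0.79 < 0 so the relationship is negative.
|r| = 0.79, which falls in the strong range.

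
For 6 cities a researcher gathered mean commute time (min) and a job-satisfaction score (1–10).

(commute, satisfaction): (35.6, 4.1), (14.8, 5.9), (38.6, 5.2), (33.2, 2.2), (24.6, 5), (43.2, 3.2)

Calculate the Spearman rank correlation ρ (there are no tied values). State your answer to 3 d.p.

Rank commute: 4, 1, 5, 3, 2, 6
Rank satisfaction: 3, 6, 5, 1, 4, 2
d = rank(commute) − rank(satisfaction): 1, -5, 0, 2, -2, 4; Σd² = 50
ρ = 1 − 6Σd² / [n(n²−1)] = 1 − 6×50 / (6×35) = 1 − 300/210 ≈ -0.429

-0.429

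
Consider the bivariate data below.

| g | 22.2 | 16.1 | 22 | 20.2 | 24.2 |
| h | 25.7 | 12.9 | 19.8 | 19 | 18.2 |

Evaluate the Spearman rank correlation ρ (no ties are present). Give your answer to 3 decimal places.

0.400

Rank g: 4, 1, 3, 2, 5
Rank h: 5, 1, 4, 3, 2
d = rank(g) − rank(h): -1, 0, -1, -1, 3; Σd² = 12
ρ = 1 − 6Σd² / [n(n²−1)] = 1 − 6×12 / (5×24) = 1 − 72/120 ≈ 0.400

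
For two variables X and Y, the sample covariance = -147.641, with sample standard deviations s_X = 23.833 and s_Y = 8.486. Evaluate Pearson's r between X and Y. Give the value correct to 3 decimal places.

-0.730

r = Cov(X,Y) / (s_X · s_Y) = -147.641 / (23.833 × 8.486)
  = -147.641 / 202.2468 ≈ -0.730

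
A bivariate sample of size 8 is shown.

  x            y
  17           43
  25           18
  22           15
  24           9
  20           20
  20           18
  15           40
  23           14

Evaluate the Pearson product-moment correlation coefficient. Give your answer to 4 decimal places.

n = 8, Σx = 166, Σy = 177, Σx² = 3528, Σy² = 4999, Σxy = 3409
nΣxy − ΣxΣy = 27272 − 29382 = -2110
nΣx² − (Σx)² = 28224 − 27556 = 668; nΣy² − (Σy)² = 39992 − 31329 = 8663
r = -2110 / √(668 × 8663) = -2110 / 2405.5943 ≈ -0.8771

-0.8771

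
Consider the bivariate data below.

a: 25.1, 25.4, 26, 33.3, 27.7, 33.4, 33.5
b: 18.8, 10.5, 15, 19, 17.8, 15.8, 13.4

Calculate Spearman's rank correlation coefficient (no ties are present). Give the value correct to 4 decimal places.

Rank a: 1, 2, 3, 5, 4, 6, 7
Rank b: 6, 1, 3, 7, 5, 4, 2
d = rank(a) − rank(b): -5, 1, 0, -2, -1, 2, 5; Σd² = 60
ρ = 1 − 6Σd² / [n(n²−1)] = 1 − 6×60 / (7×48) = 1 − 360/336 ≈ -0.0714

-0.0714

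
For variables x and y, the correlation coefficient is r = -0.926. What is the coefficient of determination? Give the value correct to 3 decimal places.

r² = (-0.926)² = 0.857

0.857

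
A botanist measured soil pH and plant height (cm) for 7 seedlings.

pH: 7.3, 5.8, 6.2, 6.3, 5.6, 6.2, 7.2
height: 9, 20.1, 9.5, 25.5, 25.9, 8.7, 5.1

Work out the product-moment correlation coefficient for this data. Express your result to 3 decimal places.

n = 7, Σx = 44.6, Σy = 103.8, Σx² = 286.7, Σy² = 1998.02, Σxy = 637.53
nΣxy − ΣxΣy = 4462.71 − 4629.48 = -166.77
nΣx² − (Σx)² = 2006.9 − 1989.16 = 17.74; nΣy² − (Σy)² = 13986.14 − 10774.44 = 3211.7
r = -166.77 / √(17.74 × 3211.7) = -166.77 / 238.6955 ≈ -0.699

-0.699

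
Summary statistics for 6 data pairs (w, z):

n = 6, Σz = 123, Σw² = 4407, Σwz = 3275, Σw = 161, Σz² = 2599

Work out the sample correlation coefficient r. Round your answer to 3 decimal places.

-0.311

r = (nΣwz − ΣwΣz) / √[(nΣw² − (Σw)²)(nΣz² − (Σz)²)]
Numerator: 6×3275 − 161×123 = -153
Denominator: √[(26442 − 25921)(15594 − 15129)] = √[521 × 465] = 492.2042
r = -153 / 492.2042 ≈ -0.311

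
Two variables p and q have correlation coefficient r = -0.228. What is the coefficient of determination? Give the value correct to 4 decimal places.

0.0520

r² = (-0.228)² = 0.0520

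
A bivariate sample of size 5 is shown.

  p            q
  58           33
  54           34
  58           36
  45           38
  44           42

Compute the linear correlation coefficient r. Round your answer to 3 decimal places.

n = 5, Σp = 259, Σq = 183, Σp² = 13605, Σq² = 6749, Σpq = 9396
nΣpq − ΣpΣq = 46980 − 47397 = -417
nΣp² − (Σp)² = 68025 − 67081 = 944; nΣq² − (Σq)² = 33745 − 33489 = 256
r = -417 / √(944 × 256) = -417 / 491.5933 ≈ -0.848

-0.848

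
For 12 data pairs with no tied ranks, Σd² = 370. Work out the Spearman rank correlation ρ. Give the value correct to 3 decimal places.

ρ = 1 − 6Σd² / [n(n²−1)] = 1 − 6×370 / (12×143)
  = 1 − 2220/1716 = 1 − 1.2937 ≈ -0.294

-0.294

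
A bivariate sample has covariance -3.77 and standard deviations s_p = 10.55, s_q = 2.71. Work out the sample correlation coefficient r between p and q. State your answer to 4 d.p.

-0.1319

r = Cov(p,q) / (s_p · s_q) = -3.77 / (10.55 × 2.71)
  = -3.77 / 28.5905 ≈ -0.1319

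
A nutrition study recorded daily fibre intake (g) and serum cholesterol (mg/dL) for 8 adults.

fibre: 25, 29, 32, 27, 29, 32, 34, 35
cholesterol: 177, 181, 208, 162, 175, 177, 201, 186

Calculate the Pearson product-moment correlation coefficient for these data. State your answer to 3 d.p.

0.632

n = 8, Σx = 243, Σy = 1467, Σx² = 7465, Σy² = 270549, Σxy = 44787
nΣxy − ΣxΣy = 358296 − 356481 = 1815
nΣx² − (Σx)² = 59720 − 59049 = 671; nΣy² − (Σy)² = 2164392 − 2152089 = 12303
r = 1815 / √(671 × 12303) = 1815 / 2873.2060 ≈ 0.632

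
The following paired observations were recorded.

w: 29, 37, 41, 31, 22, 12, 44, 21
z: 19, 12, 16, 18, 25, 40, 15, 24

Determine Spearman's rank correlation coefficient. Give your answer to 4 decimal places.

-0.9048

Rank w: 4, 6, 7, 5, 3, 1, 8, 2
Rank z: 5, 1, 3, 4, 7, 8, 2, 6
d = rank(w) − rank(z): -1, 5, 4, 1, -4, -7, 6, -4; Σd² = 160
ρ = 1 − 6Σd² / [n(n²−1)] = 1 − 6×160 / (8×63) = 1 − 960/504 ≈ -0.9048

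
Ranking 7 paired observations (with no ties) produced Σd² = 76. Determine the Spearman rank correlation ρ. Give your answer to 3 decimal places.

-0.357

ρ = 1 − 6Σd² / [n(n²−1)] = 1 − 6×76 / (7×48)
  = 1 − 456/336 = 1 − 1.3571 ≈ -0.357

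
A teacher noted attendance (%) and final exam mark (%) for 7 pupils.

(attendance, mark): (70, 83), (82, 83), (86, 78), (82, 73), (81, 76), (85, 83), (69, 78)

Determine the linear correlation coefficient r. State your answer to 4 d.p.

-0.1289

n = 7, Σx = 555, Σy = 554, Σx² = 44291, Σy² = 43940, Σxy = 43903
nΣxy − ΣxΣy = 307321 − 307470 = -149
nΣx² − (Σx)² = 310037 − 308025 = 2012; nΣy² − (Σy)² = 307580 − 306916 = 664
r = -149 / √(2012 × 664) = -149 / 1155.8408 ≈ -0.1289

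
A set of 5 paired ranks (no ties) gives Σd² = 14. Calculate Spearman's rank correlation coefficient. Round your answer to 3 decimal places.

0.300

ρ = 1 − 6Σd² / [n(n²−1)] = 1 − 6×14 / (5×24)
  = 1 − 84/120 = 1 − 0.7000 ≈ 0.300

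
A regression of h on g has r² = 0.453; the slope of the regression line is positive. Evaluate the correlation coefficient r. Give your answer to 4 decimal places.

|r| = √0.453 = 0.6731
The association is positive, so r = 0.6731.

0.6731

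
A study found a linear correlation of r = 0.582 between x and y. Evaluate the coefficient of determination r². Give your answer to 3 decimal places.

r² = (0.582)² = 0.339

0.339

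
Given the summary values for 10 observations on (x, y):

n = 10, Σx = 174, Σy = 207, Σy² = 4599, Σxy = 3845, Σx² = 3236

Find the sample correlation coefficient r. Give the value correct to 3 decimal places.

0.951

r = (nΣxy − ΣxΣy) / √[(nΣx² − (Σx)²)(nΣy² − (Σy)²)]
Numerator: 10×3845 − 174×207 = 2432
Denominator: √[(32360 − 30276)(45990 − 42849)] = √[2084 × 3141] = 2558.4847
r = 2432 / 2558.4847 ≈ 0.951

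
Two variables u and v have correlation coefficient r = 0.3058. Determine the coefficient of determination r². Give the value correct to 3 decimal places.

r² = (0.3058)² = 0.094

0.094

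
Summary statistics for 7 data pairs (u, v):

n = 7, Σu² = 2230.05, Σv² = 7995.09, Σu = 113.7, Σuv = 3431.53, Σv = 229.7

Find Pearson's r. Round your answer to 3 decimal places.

-0.715

r = (nΣuv − ΣuΣv) / √[(nΣu² − (Σu)²)(nΣv² − (Σv)²)]
Numerator: 7×3431.53 − 113.7×229.7 = -2096.18
Denominator: √[(15610.35 − 12927.69)(55965.63 − 52762.09)] = √[2682.66 × 3203.54] = 2931.5540
r = -2096.18 / 2931.5540 ≈ -0.715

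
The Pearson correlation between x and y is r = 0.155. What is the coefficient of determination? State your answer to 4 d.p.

0.0240

r² = (0.155)² = 0.0240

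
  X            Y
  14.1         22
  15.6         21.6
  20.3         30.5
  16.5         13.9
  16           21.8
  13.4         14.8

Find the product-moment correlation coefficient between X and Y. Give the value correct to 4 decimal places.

0.7047

n = 6, ΣX = 95.9, ΣY = 124.6, ΣX² = 1562.07, ΣY² = 2768.3, ΣXY = 2042.78
nΣXY − ΣXΣY = 12256.68 − 11949.14 = 307.54
nΣX² − (ΣX)² = 9372.42 − 9196.81 = 175.61; nΣY² − (ΣY)² = 16609.8 − 15525.16 = 1084.64
r = 307.54 / √(175.61 × 1084.64) = 307.54 / 436.4328 ≈ 0.7047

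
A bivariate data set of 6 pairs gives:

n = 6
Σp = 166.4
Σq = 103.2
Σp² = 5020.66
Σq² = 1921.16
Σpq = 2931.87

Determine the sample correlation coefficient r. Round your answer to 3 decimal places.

0.287

r = (nΣpq − ΣpΣq) / √[(nΣp² − (Σp)²)(nΣq² − (Σq)²)]
Numerator: 6×2931.87 − 166.4×103.2 = 418.74
Denominator: √[(30123.96 − 27688.96)(11526.96 − 10650.24)] = √[2435 × 876.72] = 1461.1000
r = 418.74 / 1461.1000 ≈ 0.287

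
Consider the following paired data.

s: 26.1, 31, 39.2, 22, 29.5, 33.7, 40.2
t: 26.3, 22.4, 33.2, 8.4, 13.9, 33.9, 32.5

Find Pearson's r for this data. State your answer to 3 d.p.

n = 7, Σs = 221.7, Σt = 170.6, Σs² = 7284.83, Σt² = 4764.92, Σst = 5726.05
nΣst − ΣsΣt = 40082.35 − 37822.02 = 2260.33
nΣs² − (Σs)² = 50993.81 − 49150.89 = 1842.92; nΣt² − (Σt)² = 33354.44 − 29104.36 = 4250.08
r = 2260.33 / √(1842.92 × 4250.08) = 2260.33 / 2798.6707 ≈ 0.808

0.808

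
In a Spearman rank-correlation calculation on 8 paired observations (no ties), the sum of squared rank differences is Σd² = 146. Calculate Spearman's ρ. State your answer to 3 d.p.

-0.738

ρ = 1 − 6Σd² / [n(n²−1)] = 1 − 6×146 / (8×63)
  = 1 − 876/504 = 1 − 1.7381 ≈ -0.738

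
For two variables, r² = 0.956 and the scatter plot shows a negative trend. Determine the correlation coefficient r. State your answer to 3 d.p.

|r| = √0.956 = 0.978
The association is negative, so r = −0.978.

-0.978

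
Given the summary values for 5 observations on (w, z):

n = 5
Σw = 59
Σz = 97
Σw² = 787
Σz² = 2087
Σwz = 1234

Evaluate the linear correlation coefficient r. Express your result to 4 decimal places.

r = (nΣwz − ΣwΣz) / √[(nΣw² − (Σw)²)(nΣz² − (Σz)²)]
Numerator: 5×1234 − 59×97 = 447
Denominator: √[(3935 − 3481)(10435 − 9409)] = √[454 × 1026] = 682.4984
r = 447 / 682.4984 ≈ 0.6549

0.6549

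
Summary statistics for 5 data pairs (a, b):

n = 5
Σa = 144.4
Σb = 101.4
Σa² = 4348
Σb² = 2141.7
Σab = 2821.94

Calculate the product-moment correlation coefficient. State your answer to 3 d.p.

-0.865

r = (nΣab − ΣaΣb) / √[(nΣa² − (Σa)²)(nΣb² − (Σb)²)]
Numerator: 5×2821.94 − 144.4×101.4 = -532.46
Denominator: √[(21740 − 20851.36)(10708.5 − 10281.96)] = √[888.64 × 426.54] = 615.6627
r = -532.46 / 615.6627 ≈ -0.865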